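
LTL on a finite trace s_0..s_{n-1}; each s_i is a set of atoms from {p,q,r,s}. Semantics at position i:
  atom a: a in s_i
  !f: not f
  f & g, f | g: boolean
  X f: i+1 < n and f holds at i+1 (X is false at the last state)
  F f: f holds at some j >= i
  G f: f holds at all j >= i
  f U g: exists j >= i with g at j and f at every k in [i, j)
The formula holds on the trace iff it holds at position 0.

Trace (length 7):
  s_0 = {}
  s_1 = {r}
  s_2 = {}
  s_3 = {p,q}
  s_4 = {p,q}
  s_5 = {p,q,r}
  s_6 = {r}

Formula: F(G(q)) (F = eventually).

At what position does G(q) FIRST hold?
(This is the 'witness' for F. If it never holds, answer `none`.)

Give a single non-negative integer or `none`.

s_0={}: G(q)=False q=False
s_1={r}: G(q)=False q=False
s_2={}: G(q)=False q=False
s_3={p,q}: G(q)=False q=True
s_4={p,q}: G(q)=False q=True
s_5={p,q,r}: G(q)=False q=True
s_6={r}: G(q)=False q=False
F(G(q)) does not hold (no witness exists).

Answer: none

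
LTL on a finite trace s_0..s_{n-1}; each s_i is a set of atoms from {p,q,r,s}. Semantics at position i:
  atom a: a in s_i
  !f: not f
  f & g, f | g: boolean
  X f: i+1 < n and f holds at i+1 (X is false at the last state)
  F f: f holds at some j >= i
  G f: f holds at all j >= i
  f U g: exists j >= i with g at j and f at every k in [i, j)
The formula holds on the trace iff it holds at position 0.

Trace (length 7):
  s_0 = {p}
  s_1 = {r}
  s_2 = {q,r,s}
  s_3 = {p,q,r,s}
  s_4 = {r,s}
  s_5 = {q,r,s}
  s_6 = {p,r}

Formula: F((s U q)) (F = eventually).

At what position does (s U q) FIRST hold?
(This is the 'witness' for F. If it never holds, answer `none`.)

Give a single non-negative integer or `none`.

Answer: 2

Derivation:
s_0={p}: (s U q)=False s=False q=False
s_1={r}: (s U q)=False s=False q=False
s_2={q,r,s}: (s U q)=True s=True q=True
s_3={p,q,r,s}: (s U q)=True s=True q=True
s_4={r,s}: (s U q)=True s=True q=False
s_5={q,r,s}: (s U q)=True s=True q=True
s_6={p,r}: (s U q)=False s=False q=False
F((s U q)) holds; first witness at position 2.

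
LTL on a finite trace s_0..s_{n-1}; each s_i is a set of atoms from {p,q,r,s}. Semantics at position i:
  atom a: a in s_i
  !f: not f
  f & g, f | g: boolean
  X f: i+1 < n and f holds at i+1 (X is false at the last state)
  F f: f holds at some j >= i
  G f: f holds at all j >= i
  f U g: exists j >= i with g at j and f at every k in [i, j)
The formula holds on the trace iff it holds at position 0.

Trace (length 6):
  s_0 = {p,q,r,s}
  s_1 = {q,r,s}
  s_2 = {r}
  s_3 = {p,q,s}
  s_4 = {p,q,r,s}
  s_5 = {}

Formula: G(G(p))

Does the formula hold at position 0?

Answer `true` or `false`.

Answer: false

Derivation:
s_0={p,q,r,s}: G(G(p))=False G(p)=False p=True
s_1={q,r,s}: G(G(p))=False G(p)=False p=False
s_2={r}: G(G(p))=False G(p)=False p=False
s_3={p,q,s}: G(G(p))=False G(p)=False p=True
s_4={p,q,r,s}: G(G(p))=False G(p)=False p=True
s_5={}: G(G(p))=False G(p)=False p=False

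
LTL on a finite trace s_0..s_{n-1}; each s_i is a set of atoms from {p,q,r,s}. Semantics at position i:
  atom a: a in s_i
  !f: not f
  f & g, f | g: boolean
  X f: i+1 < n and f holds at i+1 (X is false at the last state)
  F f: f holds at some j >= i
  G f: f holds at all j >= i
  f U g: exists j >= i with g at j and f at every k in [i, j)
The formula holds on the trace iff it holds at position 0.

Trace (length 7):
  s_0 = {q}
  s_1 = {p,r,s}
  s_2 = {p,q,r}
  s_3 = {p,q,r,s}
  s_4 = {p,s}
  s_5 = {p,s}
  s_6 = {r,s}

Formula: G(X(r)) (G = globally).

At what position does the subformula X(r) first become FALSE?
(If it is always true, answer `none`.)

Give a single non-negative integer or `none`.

s_0={q}: X(r)=True r=False
s_1={p,r,s}: X(r)=True r=True
s_2={p,q,r}: X(r)=True r=True
s_3={p,q,r,s}: X(r)=False r=True
s_4={p,s}: X(r)=False r=False
s_5={p,s}: X(r)=True r=False
s_6={r,s}: X(r)=False r=True
G(X(r)) holds globally = False
First violation at position 3.

Answer: 3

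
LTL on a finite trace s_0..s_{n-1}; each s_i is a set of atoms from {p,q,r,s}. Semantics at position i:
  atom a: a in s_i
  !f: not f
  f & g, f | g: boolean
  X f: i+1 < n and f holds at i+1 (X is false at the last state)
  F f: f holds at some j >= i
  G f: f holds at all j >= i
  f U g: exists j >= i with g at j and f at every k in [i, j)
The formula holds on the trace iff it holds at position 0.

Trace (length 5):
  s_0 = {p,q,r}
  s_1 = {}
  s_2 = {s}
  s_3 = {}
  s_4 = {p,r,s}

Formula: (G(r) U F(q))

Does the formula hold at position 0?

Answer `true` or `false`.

Answer: true

Derivation:
s_0={p,q,r}: (G(r) U F(q))=True G(r)=False r=True F(q)=True q=True
s_1={}: (G(r) U F(q))=False G(r)=False r=False F(q)=False q=False
s_2={s}: (G(r) U F(q))=False G(r)=False r=False F(q)=False q=False
s_3={}: (G(r) U F(q))=False G(r)=False r=False F(q)=False q=False
s_4={p,r,s}: (G(r) U F(q))=False G(r)=True r=True F(q)=False q=False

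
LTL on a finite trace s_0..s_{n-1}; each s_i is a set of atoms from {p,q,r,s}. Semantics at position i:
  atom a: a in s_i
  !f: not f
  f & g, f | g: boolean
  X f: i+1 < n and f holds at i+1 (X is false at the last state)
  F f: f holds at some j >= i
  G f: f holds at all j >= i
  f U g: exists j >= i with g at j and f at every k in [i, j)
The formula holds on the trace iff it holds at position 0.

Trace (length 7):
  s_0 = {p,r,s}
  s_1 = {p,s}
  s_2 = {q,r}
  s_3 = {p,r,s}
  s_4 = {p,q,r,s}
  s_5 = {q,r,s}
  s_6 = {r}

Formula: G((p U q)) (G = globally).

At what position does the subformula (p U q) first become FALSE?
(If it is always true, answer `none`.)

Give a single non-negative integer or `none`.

s_0={p,r,s}: (p U q)=True p=True q=False
s_1={p,s}: (p U q)=True p=True q=False
s_2={q,r}: (p U q)=True p=False q=True
s_3={p,r,s}: (p U q)=True p=True q=False
s_4={p,q,r,s}: (p U q)=True p=True q=True
s_5={q,r,s}: (p U q)=True p=False q=True
s_6={r}: (p U q)=False p=False q=False
G((p U q)) holds globally = False
First violation at position 6.

Answer: 6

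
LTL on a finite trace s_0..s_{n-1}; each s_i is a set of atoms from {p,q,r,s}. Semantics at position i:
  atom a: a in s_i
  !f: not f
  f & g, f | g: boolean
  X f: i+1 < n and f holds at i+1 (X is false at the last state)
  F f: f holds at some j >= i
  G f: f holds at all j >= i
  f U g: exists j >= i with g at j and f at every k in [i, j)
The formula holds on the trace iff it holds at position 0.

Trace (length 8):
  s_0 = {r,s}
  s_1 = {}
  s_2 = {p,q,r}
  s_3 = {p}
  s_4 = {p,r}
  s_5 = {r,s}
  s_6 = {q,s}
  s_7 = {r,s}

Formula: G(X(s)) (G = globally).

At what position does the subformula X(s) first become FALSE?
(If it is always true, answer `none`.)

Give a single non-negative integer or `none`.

Answer: 0

Derivation:
s_0={r,s}: X(s)=False s=True
s_1={}: X(s)=False s=False
s_2={p,q,r}: X(s)=False s=False
s_3={p}: X(s)=False s=False
s_4={p,r}: X(s)=True s=False
s_5={r,s}: X(s)=True s=True
s_6={q,s}: X(s)=True s=True
s_7={r,s}: X(s)=False s=True
G(X(s)) holds globally = False
First violation at position 0.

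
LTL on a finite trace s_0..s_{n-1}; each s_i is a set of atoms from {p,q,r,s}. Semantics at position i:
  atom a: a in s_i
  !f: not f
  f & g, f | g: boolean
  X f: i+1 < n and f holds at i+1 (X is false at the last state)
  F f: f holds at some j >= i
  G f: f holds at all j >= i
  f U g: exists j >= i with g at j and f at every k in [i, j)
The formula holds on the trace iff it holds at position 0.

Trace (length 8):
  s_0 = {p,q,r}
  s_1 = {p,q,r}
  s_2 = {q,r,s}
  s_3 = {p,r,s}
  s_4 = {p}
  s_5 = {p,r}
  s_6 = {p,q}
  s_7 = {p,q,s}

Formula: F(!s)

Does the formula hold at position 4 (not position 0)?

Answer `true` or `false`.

s_0={p,q,r}: F(!s)=True !s=True s=False
s_1={p,q,r}: F(!s)=True !s=True s=False
s_2={q,r,s}: F(!s)=True !s=False s=True
s_3={p,r,s}: F(!s)=True !s=False s=True
s_4={p}: F(!s)=True !s=True s=False
s_5={p,r}: F(!s)=True !s=True s=False
s_6={p,q}: F(!s)=True !s=True s=False
s_7={p,q,s}: F(!s)=False !s=False s=True
Evaluating at position 4: result = True

Answer: true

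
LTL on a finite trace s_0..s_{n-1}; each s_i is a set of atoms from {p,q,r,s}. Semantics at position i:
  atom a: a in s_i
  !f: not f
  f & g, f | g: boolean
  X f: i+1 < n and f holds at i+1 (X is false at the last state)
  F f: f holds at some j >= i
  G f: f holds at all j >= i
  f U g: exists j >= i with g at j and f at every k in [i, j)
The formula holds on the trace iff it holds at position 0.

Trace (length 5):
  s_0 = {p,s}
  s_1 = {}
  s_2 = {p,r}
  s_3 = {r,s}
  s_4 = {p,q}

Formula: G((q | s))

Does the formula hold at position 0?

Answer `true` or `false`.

Answer: false

Derivation:
s_0={p,s}: G((q | s))=False (q | s)=True q=False s=True
s_1={}: G((q | s))=False (q | s)=False q=False s=False
s_2={p,r}: G((q | s))=False (q | s)=False q=False s=False
s_3={r,s}: G((q | s))=True (q | s)=True q=False s=True
s_4={p,q}: G((q | s))=True (q | s)=True q=True s=False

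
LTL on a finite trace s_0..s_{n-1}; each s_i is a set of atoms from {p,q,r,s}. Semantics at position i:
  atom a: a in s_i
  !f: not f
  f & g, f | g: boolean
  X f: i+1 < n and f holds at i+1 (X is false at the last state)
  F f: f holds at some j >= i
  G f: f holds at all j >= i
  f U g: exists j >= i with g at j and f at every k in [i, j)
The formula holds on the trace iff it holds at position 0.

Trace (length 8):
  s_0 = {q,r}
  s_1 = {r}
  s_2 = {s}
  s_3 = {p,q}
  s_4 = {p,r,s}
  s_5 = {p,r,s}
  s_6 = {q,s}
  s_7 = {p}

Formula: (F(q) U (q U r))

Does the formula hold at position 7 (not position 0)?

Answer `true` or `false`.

Answer: false

Derivation:
s_0={q,r}: (F(q) U (q U r))=True F(q)=True q=True (q U r)=True r=True
s_1={r}: (F(q) U (q U r))=True F(q)=True q=False (q U r)=True r=True
s_2={s}: (F(q) U (q U r))=True F(q)=True q=False (q U r)=False r=False
s_3={p,q}: (F(q) U (q U r))=True F(q)=True q=True (q U r)=True r=False
s_4={p,r,s}: (F(q) U (q U r))=True F(q)=True q=False (q U r)=True r=True
s_5={p,r,s}: (F(q) U (q U r))=True F(q)=True q=False (q U r)=True r=True
s_6={q,s}: (F(q) U (q U r))=False F(q)=True q=True (q U r)=False r=False
s_7={p}: (F(q) U (q U r))=False F(q)=False q=False (q U r)=False r=False
Evaluating at position 7: result = False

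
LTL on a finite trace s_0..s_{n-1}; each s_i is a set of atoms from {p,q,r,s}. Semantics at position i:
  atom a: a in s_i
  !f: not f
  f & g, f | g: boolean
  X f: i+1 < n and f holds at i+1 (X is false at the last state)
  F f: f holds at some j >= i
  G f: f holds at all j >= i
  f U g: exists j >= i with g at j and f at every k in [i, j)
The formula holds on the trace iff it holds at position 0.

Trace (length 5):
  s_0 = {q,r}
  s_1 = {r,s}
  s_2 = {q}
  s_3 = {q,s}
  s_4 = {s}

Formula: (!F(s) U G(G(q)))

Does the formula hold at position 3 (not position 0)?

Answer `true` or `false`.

s_0={q,r}: (!F(s) U G(G(q)))=False !F(s)=False F(s)=True s=False G(G(q))=False G(q)=False q=True
s_1={r,s}: (!F(s) U G(G(q)))=False !F(s)=False F(s)=True s=True G(G(q))=False G(q)=False q=False
s_2={q}: (!F(s) U G(G(q)))=False !F(s)=False F(s)=True s=False G(G(q))=False G(q)=False q=True
s_3={q,s}: (!F(s) U G(G(q)))=False !F(s)=False F(s)=True s=True G(G(q))=False G(q)=False q=True
s_4={s}: (!F(s) U G(G(q)))=False !F(s)=False F(s)=True s=True G(G(q))=False G(q)=False q=False
Evaluating at position 3: result = False

Answer: false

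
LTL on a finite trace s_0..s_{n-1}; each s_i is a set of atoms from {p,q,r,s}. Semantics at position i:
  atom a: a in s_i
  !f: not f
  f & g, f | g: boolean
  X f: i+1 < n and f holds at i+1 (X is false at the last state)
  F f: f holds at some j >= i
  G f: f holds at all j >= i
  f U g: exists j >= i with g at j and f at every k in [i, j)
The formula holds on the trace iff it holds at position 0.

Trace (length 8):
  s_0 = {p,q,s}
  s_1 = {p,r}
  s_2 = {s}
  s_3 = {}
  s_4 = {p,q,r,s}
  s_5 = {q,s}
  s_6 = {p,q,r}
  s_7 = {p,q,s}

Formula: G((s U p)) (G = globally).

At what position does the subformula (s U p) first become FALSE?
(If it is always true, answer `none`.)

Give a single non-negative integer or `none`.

Answer: 2

Derivation:
s_0={p,q,s}: (s U p)=True s=True p=True
s_1={p,r}: (s U p)=True s=False p=True
s_2={s}: (s U p)=False s=True p=False
s_3={}: (s U p)=False s=False p=False
s_4={p,q,r,s}: (s U p)=True s=True p=True
s_5={q,s}: (s U p)=True s=True p=False
s_6={p,q,r}: (s U p)=True s=False p=True
s_7={p,q,s}: (s U p)=True s=True p=True
G((s U p)) holds globally = False
First violation at position 2.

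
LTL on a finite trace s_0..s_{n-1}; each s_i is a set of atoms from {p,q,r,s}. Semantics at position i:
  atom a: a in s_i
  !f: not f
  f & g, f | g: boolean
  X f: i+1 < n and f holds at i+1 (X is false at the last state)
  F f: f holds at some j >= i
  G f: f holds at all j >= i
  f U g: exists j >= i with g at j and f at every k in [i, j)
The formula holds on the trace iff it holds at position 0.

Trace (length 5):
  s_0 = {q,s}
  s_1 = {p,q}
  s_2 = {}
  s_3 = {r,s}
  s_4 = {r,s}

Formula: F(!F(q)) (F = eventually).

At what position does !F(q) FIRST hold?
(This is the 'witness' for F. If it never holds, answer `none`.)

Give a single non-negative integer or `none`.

Answer: 2

Derivation:
s_0={q,s}: !F(q)=False F(q)=True q=True
s_1={p,q}: !F(q)=False F(q)=True q=True
s_2={}: !F(q)=True F(q)=False q=False
s_3={r,s}: !F(q)=True F(q)=False q=False
s_4={r,s}: !F(q)=True F(q)=False q=False
F(!F(q)) holds; first witness at position 2.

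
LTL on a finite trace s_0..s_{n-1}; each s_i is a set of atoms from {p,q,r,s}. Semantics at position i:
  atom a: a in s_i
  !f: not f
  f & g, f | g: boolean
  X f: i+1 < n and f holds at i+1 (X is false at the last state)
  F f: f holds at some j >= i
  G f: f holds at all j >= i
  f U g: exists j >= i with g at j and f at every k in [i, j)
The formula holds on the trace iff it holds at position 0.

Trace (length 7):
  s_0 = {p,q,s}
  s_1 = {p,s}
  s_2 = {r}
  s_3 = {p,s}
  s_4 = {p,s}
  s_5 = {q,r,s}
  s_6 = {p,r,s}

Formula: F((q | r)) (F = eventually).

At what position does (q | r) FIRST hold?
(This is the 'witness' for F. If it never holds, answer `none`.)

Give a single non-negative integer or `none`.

s_0={p,q,s}: (q | r)=True q=True r=False
s_1={p,s}: (q | r)=False q=False r=False
s_2={r}: (q | r)=True q=False r=True
s_3={p,s}: (q | r)=False q=False r=False
s_4={p,s}: (q | r)=False q=False r=False
s_5={q,r,s}: (q | r)=True q=True r=True
s_6={p,r,s}: (q | r)=True q=False r=True
F((q | r)) holds; first witness at position 0.

Answer: 0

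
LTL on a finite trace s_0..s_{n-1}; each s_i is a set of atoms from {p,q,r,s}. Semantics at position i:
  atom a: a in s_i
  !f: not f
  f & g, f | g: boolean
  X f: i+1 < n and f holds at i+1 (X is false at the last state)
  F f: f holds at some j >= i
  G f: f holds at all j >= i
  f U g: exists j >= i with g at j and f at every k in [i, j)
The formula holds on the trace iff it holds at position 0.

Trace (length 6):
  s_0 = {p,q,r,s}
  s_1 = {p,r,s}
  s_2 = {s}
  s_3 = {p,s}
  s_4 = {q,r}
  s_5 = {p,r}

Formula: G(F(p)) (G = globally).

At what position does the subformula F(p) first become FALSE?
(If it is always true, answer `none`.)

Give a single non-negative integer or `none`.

Answer: none

Derivation:
s_0={p,q,r,s}: F(p)=True p=True
s_1={p,r,s}: F(p)=True p=True
s_2={s}: F(p)=True p=False
s_3={p,s}: F(p)=True p=True
s_4={q,r}: F(p)=True p=False
s_5={p,r}: F(p)=True p=True
G(F(p)) holds globally = True
No violation — formula holds at every position.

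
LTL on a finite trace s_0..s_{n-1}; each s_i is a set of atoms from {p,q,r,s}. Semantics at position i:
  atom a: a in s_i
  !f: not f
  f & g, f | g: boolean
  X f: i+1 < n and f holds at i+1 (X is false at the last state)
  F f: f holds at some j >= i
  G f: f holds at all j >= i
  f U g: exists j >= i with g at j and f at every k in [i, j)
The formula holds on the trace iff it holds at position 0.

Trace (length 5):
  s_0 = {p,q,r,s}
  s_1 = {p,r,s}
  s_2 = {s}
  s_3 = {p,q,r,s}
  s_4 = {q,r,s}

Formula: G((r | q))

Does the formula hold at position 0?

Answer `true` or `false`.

s_0={p,q,r,s}: G((r | q))=False (r | q)=True r=True q=True
s_1={p,r,s}: G((r | q))=False (r | q)=True r=True q=False
s_2={s}: G((r | q))=False (r | q)=False r=False q=False
s_3={p,q,r,s}: G((r | q))=True (r | q)=True r=True q=True
s_4={q,r,s}: G((r | q))=True (r | q)=True r=True q=True

Answer: false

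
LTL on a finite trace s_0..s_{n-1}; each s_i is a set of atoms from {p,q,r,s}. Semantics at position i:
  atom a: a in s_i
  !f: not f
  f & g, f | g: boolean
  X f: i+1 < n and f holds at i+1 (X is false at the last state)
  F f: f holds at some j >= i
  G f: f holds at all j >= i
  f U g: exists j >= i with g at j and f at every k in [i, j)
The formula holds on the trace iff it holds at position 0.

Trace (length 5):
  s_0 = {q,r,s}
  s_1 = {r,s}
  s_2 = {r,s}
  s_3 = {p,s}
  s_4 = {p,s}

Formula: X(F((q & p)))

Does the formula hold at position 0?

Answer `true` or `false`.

Answer: false

Derivation:
s_0={q,r,s}: X(F((q & p)))=False F((q & p))=False (q & p)=False q=True p=False
s_1={r,s}: X(F((q & p)))=False F((q & p))=False (q & p)=False q=False p=False
s_2={r,s}: X(F((q & p)))=False F((q & p))=False (q & p)=False q=False p=False
s_3={p,s}: X(F((q & p)))=False F((q & p))=False (q & p)=False q=False p=True
s_4={p,s}: X(F((q & p)))=False F((q & p))=False (q & p)=False q=False p=True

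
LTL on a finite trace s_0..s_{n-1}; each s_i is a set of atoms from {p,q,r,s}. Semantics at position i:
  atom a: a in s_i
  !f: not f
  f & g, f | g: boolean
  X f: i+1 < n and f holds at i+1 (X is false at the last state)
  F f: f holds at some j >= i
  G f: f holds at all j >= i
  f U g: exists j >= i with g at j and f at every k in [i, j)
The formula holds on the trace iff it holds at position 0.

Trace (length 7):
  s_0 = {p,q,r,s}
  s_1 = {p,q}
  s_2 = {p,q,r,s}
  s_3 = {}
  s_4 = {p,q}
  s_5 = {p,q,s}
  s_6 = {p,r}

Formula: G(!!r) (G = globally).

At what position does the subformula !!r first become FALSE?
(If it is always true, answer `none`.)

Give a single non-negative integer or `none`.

Answer: 1

Derivation:
s_0={p,q,r,s}: !!r=True !r=False r=True
s_1={p,q}: !!r=False !r=True r=False
s_2={p,q,r,s}: !!r=True !r=False r=True
s_3={}: !!r=False !r=True r=False
s_4={p,q}: !!r=False !r=True r=False
s_5={p,q,s}: !!r=False !r=True r=False
s_6={p,r}: !!r=True !r=False r=True
G(!!r) holds globally = False
First violation at position 1.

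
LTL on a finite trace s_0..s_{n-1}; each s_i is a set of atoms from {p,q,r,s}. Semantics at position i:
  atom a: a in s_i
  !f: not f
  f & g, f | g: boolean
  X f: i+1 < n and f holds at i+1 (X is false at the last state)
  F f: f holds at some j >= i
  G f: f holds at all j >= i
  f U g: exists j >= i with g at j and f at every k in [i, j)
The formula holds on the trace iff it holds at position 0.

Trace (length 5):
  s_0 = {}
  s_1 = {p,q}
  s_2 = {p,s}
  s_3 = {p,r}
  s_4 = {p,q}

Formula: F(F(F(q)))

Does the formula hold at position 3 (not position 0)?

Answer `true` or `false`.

Answer: true

Derivation:
s_0={}: F(F(F(q)))=True F(F(q))=True F(q)=True q=False
s_1={p,q}: F(F(F(q)))=True F(F(q))=True F(q)=True q=True
s_2={p,s}: F(F(F(q)))=True F(F(q))=True F(q)=True q=False
s_3={p,r}: F(F(F(q)))=True F(F(q))=True F(q)=True q=False
s_4={p,q}: F(F(F(q)))=True F(F(q))=True F(q)=True q=True
Evaluating at position 3: result = True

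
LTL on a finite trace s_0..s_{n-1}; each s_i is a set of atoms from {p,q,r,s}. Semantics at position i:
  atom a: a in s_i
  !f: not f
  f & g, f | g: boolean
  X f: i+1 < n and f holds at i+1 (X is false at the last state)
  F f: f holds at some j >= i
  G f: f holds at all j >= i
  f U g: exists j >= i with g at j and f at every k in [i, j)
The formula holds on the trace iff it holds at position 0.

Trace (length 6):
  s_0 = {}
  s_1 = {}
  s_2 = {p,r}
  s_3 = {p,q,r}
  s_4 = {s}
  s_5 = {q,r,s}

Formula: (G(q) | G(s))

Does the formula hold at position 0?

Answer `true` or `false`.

Answer: false

Derivation:
s_0={}: (G(q) | G(s))=False G(q)=False q=False G(s)=False s=False
s_1={}: (G(q) | G(s))=False G(q)=False q=False G(s)=False s=False
s_2={p,r}: (G(q) | G(s))=False G(q)=False q=False G(s)=False s=False
s_3={p,q,r}: (G(q) | G(s))=False G(q)=False q=True G(s)=False s=False
s_4={s}: (G(q) | G(s))=True G(q)=False q=False G(s)=True s=True
s_5={q,r,s}: (G(q) | G(s))=True G(q)=True q=True G(s)=True s=True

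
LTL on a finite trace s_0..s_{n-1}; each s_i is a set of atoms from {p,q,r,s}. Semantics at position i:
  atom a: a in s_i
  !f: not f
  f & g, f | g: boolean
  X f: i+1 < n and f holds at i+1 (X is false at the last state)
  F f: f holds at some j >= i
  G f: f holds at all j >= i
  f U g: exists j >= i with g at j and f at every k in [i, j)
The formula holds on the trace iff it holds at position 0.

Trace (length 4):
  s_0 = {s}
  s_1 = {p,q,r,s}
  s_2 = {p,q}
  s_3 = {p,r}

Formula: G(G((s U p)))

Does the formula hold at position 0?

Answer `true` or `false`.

Answer: true

Derivation:
s_0={s}: G(G((s U p)))=True G((s U p))=True (s U p)=True s=True p=False
s_1={p,q,r,s}: G(G((s U p)))=True G((s U p))=True (s U p)=True s=True p=True
s_2={p,q}: G(G((s U p)))=True G((s U p))=True (s U p)=True s=False p=True
s_3={p,r}: G(G((s U p)))=True G((s U p))=True (s U p)=True s=False p=True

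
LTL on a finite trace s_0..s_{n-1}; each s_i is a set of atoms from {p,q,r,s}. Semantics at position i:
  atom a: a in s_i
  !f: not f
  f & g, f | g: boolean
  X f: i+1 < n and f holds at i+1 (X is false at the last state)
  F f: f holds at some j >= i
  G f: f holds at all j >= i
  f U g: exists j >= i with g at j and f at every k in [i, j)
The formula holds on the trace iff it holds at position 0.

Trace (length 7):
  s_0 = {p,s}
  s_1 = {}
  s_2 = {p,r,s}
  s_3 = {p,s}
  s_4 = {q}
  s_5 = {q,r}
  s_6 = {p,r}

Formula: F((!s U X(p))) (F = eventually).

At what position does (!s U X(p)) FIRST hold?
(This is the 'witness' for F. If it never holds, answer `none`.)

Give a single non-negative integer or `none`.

Answer: 1

Derivation:
s_0={p,s}: (!s U X(p))=False !s=False s=True X(p)=False p=True
s_1={}: (!s U X(p))=True !s=True s=False X(p)=True p=False
s_2={p,r,s}: (!s U X(p))=True !s=False s=True X(p)=True p=True
s_3={p,s}: (!s U X(p))=False !s=False s=True X(p)=False p=True
s_4={q}: (!s U X(p))=True !s=True s=False X(p)=False p=False
s_5={q,r}: (!s U X(p))=True !s=True s=False X(p)=True p=False
s_6={p,r}: (!s U X(p))=False !s=True s=False X(p)=False p=True
F((!s U X(p))) holds; first witness at position 1.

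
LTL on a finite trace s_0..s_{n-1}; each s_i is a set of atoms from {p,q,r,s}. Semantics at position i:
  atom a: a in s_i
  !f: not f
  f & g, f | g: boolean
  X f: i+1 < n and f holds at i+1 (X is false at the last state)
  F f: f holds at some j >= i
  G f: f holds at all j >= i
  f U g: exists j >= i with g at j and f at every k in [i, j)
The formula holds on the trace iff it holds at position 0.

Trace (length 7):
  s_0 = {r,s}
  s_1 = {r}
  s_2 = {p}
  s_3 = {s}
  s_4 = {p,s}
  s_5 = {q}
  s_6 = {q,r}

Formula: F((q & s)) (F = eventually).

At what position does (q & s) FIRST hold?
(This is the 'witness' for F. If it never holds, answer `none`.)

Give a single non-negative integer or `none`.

s_0={r,s}: (q & s)=False q=False s=True
s_1={r}: (q & s)=False q=False s=False
s_2={p}: (q & s)=False q=False s=False
s_3={s}: (q & s)=False q=False s=True
s_4={p,s}: (q & s)=False q=False s=True
s_5={q}: (q & s)=False q=True s=False
s_6={q,r}: (q & s)=False q=True s=False
F((q & s)) does not hold (no witness exists).

Answer: none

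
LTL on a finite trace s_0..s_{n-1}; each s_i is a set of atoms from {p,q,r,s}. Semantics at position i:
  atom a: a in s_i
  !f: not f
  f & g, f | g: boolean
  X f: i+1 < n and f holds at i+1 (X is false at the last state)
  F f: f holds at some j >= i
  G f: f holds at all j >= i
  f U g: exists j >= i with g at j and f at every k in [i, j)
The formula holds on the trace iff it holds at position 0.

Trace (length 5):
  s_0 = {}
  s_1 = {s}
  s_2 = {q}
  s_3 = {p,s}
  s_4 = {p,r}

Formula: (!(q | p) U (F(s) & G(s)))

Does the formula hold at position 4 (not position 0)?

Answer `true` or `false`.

s_0={}: (!(q | p) U (F(s) & G(s)))=False !(q | p)=True (q | p)=False q=False p=False (F(s) & G(s))=False F(s)=True s=False G(s)=False
s_1={s}: (!(q | p) U (F(s) & G(s)))=False !(q | p)=True (q | p)=False q=False p=False (F(s) & G(s))=False F(s)=True s=True G(s)=False
s_2={q}: (!(q | p) U (F(s) & G(s)))=False !(q | p)=False (q | p)=True q=True p=False (F(s) & G(s))=False F(s)=True s=False G(s)=False
s_3={p,s}: (!(q | p) U (F(s) & G(s)))=False !(q | p)=False (q | p)=True q=False p=True (F(s) & G(s))=False F(s)=True s=True G(s)=False
s_4={p,r}: (!(q | p) U (F(s) & G(s)))=False !(q | p)=False (q | p)=True q=False p=True (F(s) & G(s))=False F(s)=False s=False G(s)=False
Evaluating at position 4: result = False

Answer: false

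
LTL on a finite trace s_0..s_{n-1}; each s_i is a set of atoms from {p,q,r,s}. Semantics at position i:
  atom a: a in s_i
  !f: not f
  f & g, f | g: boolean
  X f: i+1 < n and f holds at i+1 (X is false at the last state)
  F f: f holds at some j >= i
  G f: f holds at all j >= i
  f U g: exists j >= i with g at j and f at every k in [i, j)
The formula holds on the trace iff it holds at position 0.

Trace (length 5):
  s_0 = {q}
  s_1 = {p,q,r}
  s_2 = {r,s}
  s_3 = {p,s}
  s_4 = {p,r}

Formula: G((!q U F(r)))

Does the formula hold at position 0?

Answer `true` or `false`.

Answer: true

Derivation:
s_0={q}: G((!q U F(r)))=True (!q U F(r))=True !q=False q=True F(r)=True r=False
s_1={p,q,r}: G((!q U F(r)))=True (!q U F(r))=True !q=False q=True F(r)=True r=True
s_2={r,s}: G((!q U F(r)))=True (!q U F(r))=True !q=True q=False F(r)=True r=True
s_3={p,s}: G((!q U F(r)))=True (!q U F(r))=True !q=True q=False F(r)=True r=False
s_4={p,r}: G((!q U F(r)))=True (!q U F(r))=True !q=True q=False F(r)=True r=True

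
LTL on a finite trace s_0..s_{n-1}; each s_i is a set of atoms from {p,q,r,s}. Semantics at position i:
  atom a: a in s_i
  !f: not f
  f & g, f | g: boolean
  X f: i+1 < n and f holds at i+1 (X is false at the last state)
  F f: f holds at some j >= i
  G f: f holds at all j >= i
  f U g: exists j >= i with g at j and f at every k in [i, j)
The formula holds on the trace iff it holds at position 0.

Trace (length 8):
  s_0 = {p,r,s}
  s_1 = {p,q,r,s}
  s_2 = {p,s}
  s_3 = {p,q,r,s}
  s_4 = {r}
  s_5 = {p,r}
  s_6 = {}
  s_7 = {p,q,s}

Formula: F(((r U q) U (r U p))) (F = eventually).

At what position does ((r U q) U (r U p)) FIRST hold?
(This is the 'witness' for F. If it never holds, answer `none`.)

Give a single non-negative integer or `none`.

s_0={p,r,s}: ((r U q) U (r U p))=True (r U q)=True r=True q=False (r U p)=True p=True
s_1={p,q,r,s}: ((r U q) U (r U p))=True (r U q)=True r=True q=True (r U p)=True p=True
s_2={p,s}: ((r U q) U (r U p))=True (r U q)=False r=False q=False (r U p)=True p=True
s_3={p,q,r,s}: ((r U q) U (r U p))=True (r U q)=True r=True q=True (r U p)=True p=True
s_4={r}: ((r U q) U (r U p))=True (r U q)=False r=True q=False (r U p)=True p=False
s_5={p,r}: ((r U q) U (r U p))=True (r U q)=False r=True q=False (r U p)=True p=True
s_6={}: ((r U q) U (r U p))=False (r U q)=False r=False q=False (r U p)=False p=False
s_7={p,q,s}: ((r U q) U (r U p))=True (r U q)=True r=False q=True (r U p)=True p=True
F(((r U q) U (r U p))) holds; first witness at position 0.

Answer: 0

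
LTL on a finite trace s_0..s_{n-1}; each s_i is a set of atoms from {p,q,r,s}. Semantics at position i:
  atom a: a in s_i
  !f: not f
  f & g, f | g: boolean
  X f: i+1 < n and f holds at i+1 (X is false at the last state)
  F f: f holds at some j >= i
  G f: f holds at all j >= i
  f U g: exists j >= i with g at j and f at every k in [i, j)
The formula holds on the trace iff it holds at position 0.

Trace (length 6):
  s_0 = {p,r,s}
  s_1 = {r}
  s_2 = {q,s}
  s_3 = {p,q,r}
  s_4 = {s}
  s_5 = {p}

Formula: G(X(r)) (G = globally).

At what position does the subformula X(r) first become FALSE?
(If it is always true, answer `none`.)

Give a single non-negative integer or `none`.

s_0={p,r,s}: X(r)=True r=True
s_1={r}: X(r)=False r=True
s_2={q,s}: X(r)=True r=False
s_3={p,q,r}: X(r)=False r=True
s_4={s}: X(r)=False r=False
s_5={p}: X(r)=False r=False
G(X(r)) holds globally = False
First violation at position 1.

Answer: 1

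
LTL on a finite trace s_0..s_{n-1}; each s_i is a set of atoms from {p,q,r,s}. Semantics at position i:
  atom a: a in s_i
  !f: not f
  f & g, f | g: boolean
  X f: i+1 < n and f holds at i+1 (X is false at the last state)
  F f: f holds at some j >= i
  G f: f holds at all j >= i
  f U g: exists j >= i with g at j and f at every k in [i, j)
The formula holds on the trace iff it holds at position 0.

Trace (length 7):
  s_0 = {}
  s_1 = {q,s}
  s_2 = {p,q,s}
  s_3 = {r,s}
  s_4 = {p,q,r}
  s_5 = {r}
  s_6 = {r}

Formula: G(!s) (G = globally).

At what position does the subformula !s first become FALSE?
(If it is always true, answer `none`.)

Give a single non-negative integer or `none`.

Answer: 1

Derivation:
s_0={}: !s=True s=False
s_1={q,s}: !s=False s=True
s_2={p,q,s}: !s=False s=True
s_3={r,s}: !s=False s=True
s_4={p,q,r}: !s=True s=False
s_5={r}: !s=True s=False
s_6={r}: !s=True s=False
G(!s) holds globally = False
First violation at position 1.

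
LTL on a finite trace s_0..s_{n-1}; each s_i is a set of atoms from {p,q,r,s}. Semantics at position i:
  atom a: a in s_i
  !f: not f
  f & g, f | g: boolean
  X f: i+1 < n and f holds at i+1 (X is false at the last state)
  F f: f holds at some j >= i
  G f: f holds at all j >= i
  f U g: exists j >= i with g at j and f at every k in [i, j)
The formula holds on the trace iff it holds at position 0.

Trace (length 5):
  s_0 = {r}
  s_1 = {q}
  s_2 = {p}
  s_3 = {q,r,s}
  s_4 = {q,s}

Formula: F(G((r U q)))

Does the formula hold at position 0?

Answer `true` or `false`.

s_0={r}: F(G((r U q)))=True G((r U q))=False (r U q)=True r=True q=False
s_1={q}: F(G((r U q)))=True G((r U q))=False (r U q)=True r=False q=True
s_2={p}: F(G((r U q)))=True G((r U q))=False (r U q)=False r=False q=False
s_3={q,r,s}: F(G((r U q)))=True G((r U q))=True (r U q)=True r=True q=True
s_4={q,s}: F(G((r U q)))=True G((r U q))=True (r U q)=True r=False q=True

Answer: true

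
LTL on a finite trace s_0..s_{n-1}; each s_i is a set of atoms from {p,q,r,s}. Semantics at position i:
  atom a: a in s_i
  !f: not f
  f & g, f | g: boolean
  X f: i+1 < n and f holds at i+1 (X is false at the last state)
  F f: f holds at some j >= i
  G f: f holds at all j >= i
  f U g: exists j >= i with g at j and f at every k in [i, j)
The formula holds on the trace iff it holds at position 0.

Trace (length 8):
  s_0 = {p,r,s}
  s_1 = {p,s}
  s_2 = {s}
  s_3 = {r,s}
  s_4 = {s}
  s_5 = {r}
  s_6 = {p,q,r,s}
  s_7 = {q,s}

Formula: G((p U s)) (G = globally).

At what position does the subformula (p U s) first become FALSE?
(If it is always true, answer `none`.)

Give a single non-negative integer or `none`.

Answer: 5

Derivation:
s_0={p,r,s}: (p U s)=True p=True s=True
s_1={p,s}: (p U s)=True p=True s=True
s_2={s}: (p U s)=True p=False s=True
s_3={r,s}: (p U s)=True p=False s=True
s_4={s}: (p U s)=True p=False s=True
s_5={r}: (p U s)=False p=False s=False
s_6={p,q,r,s}: (p U s)=True p=True s=True
s_7={q,s}: (p U s)=True p=False s=True
G((p U s)) holds globally = False
First violation at position 5.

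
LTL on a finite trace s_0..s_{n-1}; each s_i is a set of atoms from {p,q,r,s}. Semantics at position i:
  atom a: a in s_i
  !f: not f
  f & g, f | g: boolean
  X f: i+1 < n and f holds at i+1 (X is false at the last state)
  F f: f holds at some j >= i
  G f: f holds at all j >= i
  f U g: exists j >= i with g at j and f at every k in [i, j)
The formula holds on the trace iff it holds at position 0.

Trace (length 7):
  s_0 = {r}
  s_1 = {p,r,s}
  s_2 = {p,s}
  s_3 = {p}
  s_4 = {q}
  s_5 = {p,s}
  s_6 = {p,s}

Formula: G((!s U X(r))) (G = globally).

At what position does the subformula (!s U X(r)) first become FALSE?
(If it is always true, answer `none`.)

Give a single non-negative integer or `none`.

s_0={r}: (!s U X(r))=True !s=True s=False X(r)=True r=True
s_1={p,r,s}: (!s U X(r))=False !s=False s=True X(r)=False r=True
s_2={p,s}: (!s U X(r))=False !s=False s=True X(r)=False r=False
s_3={p}: (!s U X(r))=False !s=True s=False X(r)=False r=False
s_4={q}: (!s U X(r))=False !s=True s=False X(r)=False r=False
s_5={p,s}: (!s U X(r))=False !s=False s=True X(r)=False r=False
s_6={p,s}: (!s U X(r))=False !s=False s=True X(r)=False r=False
G((!s U X(r))) holds globally = False
First violation at position 1.

Answer: 1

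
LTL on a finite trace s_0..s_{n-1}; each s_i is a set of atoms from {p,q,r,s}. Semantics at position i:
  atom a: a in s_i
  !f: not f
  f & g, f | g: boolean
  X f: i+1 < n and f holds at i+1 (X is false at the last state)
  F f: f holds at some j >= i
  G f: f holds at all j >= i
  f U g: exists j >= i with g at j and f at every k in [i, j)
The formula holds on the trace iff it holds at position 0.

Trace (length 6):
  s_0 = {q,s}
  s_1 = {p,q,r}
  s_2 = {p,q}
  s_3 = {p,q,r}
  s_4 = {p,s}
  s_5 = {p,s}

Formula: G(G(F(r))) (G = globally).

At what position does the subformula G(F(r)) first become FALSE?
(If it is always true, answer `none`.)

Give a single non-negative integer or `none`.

s_0={q,s}: G(F(r))=False F(r)=True r=False
s_1={p,q,r}: G(F(r))=False F(r)=True r=True
s_2={p,q}: G(F(r))=False F(r)=True r=False
s_3={p,q,r}: G(F(r))=False F(r)=True r=True
s_4={p,s}: G(F(r))=False F(r)=False r=False
s_5={p,s}: G(F(r))=False F(r)=False r=False
G(G(F(r))) holds globally = False
First violation at position 0.

Answer: 0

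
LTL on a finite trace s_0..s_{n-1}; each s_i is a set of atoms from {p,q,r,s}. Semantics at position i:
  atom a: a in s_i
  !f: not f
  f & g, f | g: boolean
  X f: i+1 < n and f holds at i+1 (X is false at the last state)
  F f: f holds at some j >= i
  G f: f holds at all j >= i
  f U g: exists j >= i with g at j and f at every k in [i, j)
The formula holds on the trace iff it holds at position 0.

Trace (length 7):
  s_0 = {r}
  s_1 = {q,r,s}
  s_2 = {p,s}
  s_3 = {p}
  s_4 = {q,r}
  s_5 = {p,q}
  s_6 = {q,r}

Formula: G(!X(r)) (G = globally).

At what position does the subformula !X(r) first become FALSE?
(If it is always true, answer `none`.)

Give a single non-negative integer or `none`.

s_0={r}: !X(r)=False X(r)=True r=True
s_1={q,r,s}: !X(r)=True X(r)=False r=True
s_2={p,s}: !X(r)=True X(r)=False r=False
s_3={p}: !X(r)=False X(r)=True r=False
s_4={q,r}: !X(r)=True X(r)=False r=True
s_5={p,q}: !X(r)=False X(r)=True r=False
s_6={q,r}: !X(r)=True X(r)=False r=True
G(!X(r)) holds globally = False
First violation at position 0.

Answer: 0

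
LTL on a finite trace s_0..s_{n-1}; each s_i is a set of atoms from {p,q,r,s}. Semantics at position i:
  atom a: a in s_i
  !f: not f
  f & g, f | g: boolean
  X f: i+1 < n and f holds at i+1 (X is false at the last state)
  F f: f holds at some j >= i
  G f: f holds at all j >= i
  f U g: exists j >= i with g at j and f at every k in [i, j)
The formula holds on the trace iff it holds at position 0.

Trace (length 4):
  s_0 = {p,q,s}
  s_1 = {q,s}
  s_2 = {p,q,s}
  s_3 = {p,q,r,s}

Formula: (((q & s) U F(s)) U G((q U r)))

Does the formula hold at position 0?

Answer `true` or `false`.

Answer: true

Derivation:
s_0={p,q,s}: (((q & s) U F(s)) U G((q U r)))=True ((q & s) U F(s))=True (q & s)=True q=True s=True F(s)=True G((q U r))=True (q U r)=True r=False
s_1={q,s}: (((q & s) U F(s)) U G((q U r)))=True ((q & s) U F(s))=True (q & s)=True q=True s=True F(s)=True G((q U r))=True (q U r)=True r=False
s_2={p,q,s}: (((q & s) U F(s)) U G((q U r)))=True ((q & s) U F(s))=True (q & s)=True q=True s=True F(s)=True G((q U r))=True (q U r)=True r=False
s_3={p,q,r,s}: (((q & s) U F(s)) U G((q U r)))=True ((q & s) U F(s))=True (q & s)=True q=True s=True F(s)=True G((q U r))=True (q U r)=True r=True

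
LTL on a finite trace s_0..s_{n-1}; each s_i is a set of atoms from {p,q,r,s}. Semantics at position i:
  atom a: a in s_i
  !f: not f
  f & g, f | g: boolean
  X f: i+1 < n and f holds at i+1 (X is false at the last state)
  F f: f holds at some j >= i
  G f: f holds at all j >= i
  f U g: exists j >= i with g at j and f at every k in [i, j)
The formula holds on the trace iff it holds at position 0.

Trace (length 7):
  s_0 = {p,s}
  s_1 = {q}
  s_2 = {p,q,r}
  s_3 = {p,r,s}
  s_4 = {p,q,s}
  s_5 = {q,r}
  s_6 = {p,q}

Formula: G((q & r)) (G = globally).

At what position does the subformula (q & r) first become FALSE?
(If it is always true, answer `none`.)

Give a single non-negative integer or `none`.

s_0={p,s}: (q & r)=False q=False r=False
s_1={q}: (q & r)=False q=True r=False
s_2={p,q,r}: (q & r)=True q=True r=True
s_3={p,r,s}: (q & r)=False q=False r=True
s_4={p,q,s}: (q & r)=False q=True r=False
s_5={q,r}: (q & r)=True q=True r=True
s_6={p,q}: (q & r)=False q=True r=False
G((q & r)) holds globally = False
First violation at position 0.

Answer: 0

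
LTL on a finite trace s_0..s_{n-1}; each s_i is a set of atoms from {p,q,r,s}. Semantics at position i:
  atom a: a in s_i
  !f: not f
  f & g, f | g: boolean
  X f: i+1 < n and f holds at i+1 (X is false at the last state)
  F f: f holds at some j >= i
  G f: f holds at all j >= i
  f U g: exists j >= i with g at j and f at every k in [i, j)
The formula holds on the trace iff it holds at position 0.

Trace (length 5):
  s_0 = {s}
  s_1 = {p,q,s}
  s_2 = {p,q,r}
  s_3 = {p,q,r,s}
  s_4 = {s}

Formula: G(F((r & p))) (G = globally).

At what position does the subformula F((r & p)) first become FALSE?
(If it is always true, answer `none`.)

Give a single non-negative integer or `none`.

s_0={s}: F((r & p))=True (r & p)=False r=False p=False
s_1={p,q,s}: F((r & p))=True (r & p)=False r=False p=True
s_2={p,q,r}: F((r & p))=True (r & p)=True r=True p=True
s_3={p,q,r,s}: F((r & p))=True (r & p)=True r=True p=True
s_4={s}: F((r & p))=False (r & p)=False r=False p=False
G(F((r & p))) holds globally = False
First violation at position 4.

Answer: 4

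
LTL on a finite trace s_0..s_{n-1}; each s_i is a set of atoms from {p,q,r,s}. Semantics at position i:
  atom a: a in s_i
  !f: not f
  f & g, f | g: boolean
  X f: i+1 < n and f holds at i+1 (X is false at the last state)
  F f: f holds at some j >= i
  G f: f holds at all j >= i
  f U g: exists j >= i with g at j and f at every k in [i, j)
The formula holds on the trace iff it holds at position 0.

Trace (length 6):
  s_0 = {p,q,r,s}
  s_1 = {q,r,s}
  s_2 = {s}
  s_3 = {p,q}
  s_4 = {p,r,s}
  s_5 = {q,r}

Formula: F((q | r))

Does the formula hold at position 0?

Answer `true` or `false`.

s_0={p,q,r,s}: F((q | r))=True (q | r)=True q=True r=True
s_1={q,r,s}: F((q | r))=True (q | r)=True q=True r=True
s_2={s}: F((q | r))=True (q | r)=False q=False r=False
s_3={p,q}: F((q | r))=True (q | r)=True q=True r=False
s_4={p,r,s}: F((q | r))=True (q | r)=True q=False r=True
s_5={q,r}: F((q | r))=True (q | r)=True q=True r=True

Answer: true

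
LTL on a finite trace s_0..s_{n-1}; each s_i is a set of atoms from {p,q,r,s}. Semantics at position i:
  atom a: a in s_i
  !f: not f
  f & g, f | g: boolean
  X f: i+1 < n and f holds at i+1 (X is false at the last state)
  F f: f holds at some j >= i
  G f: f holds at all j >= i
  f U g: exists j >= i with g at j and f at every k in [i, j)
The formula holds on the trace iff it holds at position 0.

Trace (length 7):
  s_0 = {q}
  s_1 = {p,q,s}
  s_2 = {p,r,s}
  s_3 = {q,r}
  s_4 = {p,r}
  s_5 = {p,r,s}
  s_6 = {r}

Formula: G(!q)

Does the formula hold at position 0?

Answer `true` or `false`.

s_0={q}: G(!q)=False !q=False q=True
s_1={p,q,s}: G(!q)=False !q=False q=True
s_2={p,r,s}: G(!q)=False !q=True q=False
s_3={q,r}: G(!q)=False !q=False q=True
s_4={p,r}: G(!q)=True !q=True q=False
s_5={p,r,s}: G(!q)=True !q=True q=False
s_6={r}: G(!q)=True !q=True q=False

Answer: false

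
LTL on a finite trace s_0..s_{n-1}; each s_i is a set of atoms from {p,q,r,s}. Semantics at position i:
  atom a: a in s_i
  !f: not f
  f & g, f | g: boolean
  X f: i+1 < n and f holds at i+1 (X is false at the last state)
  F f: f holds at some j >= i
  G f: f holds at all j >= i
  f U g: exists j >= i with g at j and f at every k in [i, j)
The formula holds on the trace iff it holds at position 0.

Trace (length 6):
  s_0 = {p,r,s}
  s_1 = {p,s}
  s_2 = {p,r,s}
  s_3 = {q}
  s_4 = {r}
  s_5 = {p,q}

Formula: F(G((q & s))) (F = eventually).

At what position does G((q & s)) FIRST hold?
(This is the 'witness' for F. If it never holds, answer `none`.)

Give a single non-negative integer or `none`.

s_0={p,r,s}: G((q & s))=False (q & s)=False q=False s=True
s_1={p,s}: G((q & s))=False (q & s)=False q=False s=True
s_2={p,r,s}: G((q & s))=False (q & s)=False q=False s=True
s_3={q}: G((q & s))=False (q & s)=False q=True s=False
s_4={r}: G((q & s))=False (q & s)=False q=False s=False
s_5={p,q}: G((q & s))=False (q & s)=False q=True s=False
F(G((q & s))) does not hold (no witness exists).

Answer: none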